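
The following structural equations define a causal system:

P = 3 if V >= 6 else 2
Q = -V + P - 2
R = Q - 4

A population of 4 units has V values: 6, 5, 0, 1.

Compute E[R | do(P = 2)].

-7

Every unit gets P=2 under the intervention. R values become -10, -9, -4, -5; E[R|do(P=2)] = -7.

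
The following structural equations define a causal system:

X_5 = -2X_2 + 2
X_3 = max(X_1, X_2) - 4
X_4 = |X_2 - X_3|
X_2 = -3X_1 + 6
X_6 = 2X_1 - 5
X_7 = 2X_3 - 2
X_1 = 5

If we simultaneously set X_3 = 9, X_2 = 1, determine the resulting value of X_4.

8

The joint intervention fixes X_3 = 9, X_2 = 1, removing each variable's own equation.
X_4 = |X_2 - X_3|  [with X_2=1, X_3=9]  = 8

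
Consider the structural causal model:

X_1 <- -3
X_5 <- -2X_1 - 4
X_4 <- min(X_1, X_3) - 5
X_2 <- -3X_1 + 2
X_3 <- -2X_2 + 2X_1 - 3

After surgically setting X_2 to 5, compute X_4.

-24

Under do(X_2=5), the mechanism X_2 <- -3X_1 + 2 is discarded; X_2 is fixed at 5.
X_3 = -2X_2 + 2X_1 - 3  [with X_2=5, X_1=-3]  = -19
X_4 = min(X_1, X_3) - 5  [with X_1=-3, X_3=-19]  = -24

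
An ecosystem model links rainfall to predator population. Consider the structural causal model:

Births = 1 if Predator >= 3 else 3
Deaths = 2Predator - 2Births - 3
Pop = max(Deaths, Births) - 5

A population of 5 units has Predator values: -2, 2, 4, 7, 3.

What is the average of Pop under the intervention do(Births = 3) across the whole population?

-1.6

Every unit gets Births=3 under the intervention. Pop values become -2, -2, -2, 0, -2; E[Pop|do(Births=3)] = -1.6.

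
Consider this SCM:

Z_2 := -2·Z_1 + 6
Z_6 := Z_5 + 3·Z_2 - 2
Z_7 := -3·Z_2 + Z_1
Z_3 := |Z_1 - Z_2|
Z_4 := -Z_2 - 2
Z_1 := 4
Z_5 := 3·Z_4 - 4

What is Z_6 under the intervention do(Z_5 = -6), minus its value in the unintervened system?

-2

The intervention breaks the incoming arrows to Z_5: Z_5 := 3·Z_4 - 4 no longer applies, and Z_5 = -6.
Z_2 = -2·Z_1 + 6  [with Z_1=4]  = -2
Z_6 = Z_5 + 3·Z_2 - 2  [with Z_5=-6, Z_2=-2]  = -14
Without intervention: Z_2 = -2·Z_1 + 6  [with Z_1=4]  = -2; Z_4 = -Z_2 - 2  [with Z_2=-2]  = 0; Z_5 = 3·Z_4 - 4  [with Z_4=0]  = -4; Z_6 = Z_5 + 3·Z_2 - 2  [with Z_5=-4, Z_2=-2]  = -12.
Change = -14 − (-12) = -2.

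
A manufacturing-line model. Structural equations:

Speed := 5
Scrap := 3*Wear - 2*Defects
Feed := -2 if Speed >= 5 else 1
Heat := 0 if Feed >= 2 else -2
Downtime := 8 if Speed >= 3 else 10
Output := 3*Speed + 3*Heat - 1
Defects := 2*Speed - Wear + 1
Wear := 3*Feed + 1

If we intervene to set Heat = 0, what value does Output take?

14

The intervention breaks the incoming arrows to Heat: Heat := 0 if Feed >= 2 else -2 no longer applies, and Heat = 0.
Output = 3*Speed + 3*Heat - 1  [with Speed=5, Heat=0]  = 14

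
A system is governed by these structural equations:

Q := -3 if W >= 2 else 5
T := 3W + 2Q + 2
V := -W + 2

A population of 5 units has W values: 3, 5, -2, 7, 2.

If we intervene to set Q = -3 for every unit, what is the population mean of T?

Under do(Q=-3), Q's equation is replaced by Q=-3 for every unit. Per-unit T: 5, 11, -10, 17, 2. Mean = 5.

5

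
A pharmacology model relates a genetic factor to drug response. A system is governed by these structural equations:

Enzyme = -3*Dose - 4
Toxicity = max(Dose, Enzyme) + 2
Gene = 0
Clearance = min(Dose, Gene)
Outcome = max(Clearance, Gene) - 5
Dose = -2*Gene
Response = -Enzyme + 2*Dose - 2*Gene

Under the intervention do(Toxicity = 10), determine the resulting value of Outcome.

-5

Under do(Toxicity=10), the mechanism Toxicity = max(Dose, Enzyme) + 2 is discarded; Toxicity is fixed at 10.
Since Outcome is not a descendant of the intervened variable, it is unaffected.
Dose = -2*Gene  [with Gene=0]  = 0
Clearance = min(Dose, Gene)  [with Dose=0, Gene=0]  = 0
Outcome = max(Clearance, Gene) - 5  [with Clearance=0, Gene=0]  = -5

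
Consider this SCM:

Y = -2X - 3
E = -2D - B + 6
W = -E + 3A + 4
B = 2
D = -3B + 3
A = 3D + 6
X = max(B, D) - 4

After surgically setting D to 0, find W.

Under do(D=0), the mechanism D = -3B + 3 is discarded; D is fixed at 0.
E = -2D - B + 6  [with D=0, B=2]  = 4
A = 3D + 6  [with D=0]  = 6
W = -E + 3A + 4  [with E=4, A=6]  = 18

18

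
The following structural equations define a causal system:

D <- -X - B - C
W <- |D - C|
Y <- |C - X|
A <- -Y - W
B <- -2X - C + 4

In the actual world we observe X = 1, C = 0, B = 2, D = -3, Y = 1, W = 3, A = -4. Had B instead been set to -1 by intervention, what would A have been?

The intervention breaks the incoming arrows to B: B <- -2X - C + 4 no longer applies, and B = -1.
D = -X - B - C  [with X=1, B=-1, C=0]  = 0
Y = |C - X|  [with C=0, X=1]  = 1
W = |D - C|  [with D=0, C=0]  = 0
A = -Y - W  [with Y=1, W=0]  = -1

-1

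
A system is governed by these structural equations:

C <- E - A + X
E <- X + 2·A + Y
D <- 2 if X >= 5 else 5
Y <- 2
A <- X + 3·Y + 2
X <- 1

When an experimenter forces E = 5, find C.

Under do(E=5), the mechanism E <- X + 2·A + Y is discarded; E is fixed at 5.
A = X + 3·Y + 2  [with X=1, Y=2]  = 9
C = E - A + X  [with E=5, A=9, X=1]  = -3

-3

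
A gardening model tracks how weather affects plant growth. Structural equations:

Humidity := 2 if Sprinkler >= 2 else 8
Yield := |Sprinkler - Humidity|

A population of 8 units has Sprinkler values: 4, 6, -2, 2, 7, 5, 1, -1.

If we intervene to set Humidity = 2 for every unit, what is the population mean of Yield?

2.75

Under do(Humidity=2), Humidity's equation is replaced by Humidity=2 for every unit. Per-unit Yield: 2, 4, 4, 0, 5, 3, 1, 3. Mean = 2.75.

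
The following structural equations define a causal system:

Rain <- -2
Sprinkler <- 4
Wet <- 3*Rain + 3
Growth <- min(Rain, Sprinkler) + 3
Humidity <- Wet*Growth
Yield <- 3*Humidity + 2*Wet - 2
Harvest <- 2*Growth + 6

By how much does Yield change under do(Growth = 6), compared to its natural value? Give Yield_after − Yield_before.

Under do(Growth=6), the mechanism Growth <- min(Rain, Sprinkler) + 3 is discarded; Growth is fixed at 6.
Wet = 3*Rain + 3  [with Rain=-2]  = -3
Humidity = Wet*Growth  [with Wet=-3, Growth=6]  = -18
Yield = 3*Humidity + 2*Wet - 2  [with Humidity=-18, Wet=-3]  = -62
Without intervention: Wet = 3*Rain + 3  [with Rain=-2]  = -3; Growth = min(Rain, Sprinkler) + 3  [with Rain=-2, Sprinkler=4]  = 1; Humidity = Wet*Growth  [with Wet=-3, Growth=1]  = -3; Yield = 3*Humidity + 2*Wet - 2  [with Humidity=-3, Wet=-3]  = -17.
Change = -62 − (-17) = -45.

-45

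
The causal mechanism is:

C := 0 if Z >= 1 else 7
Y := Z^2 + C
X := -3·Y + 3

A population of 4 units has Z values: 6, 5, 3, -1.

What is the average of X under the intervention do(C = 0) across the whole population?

-50.25

Under do(C=0), C's equation is replaced by C=0 for every unit. Per-unit X: -105, -72, -24, 0. Mean = -50.25.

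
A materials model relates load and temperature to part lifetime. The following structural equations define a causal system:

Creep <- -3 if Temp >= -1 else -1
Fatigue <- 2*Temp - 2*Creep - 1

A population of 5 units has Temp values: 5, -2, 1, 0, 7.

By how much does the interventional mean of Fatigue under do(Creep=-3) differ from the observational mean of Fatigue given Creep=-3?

do(Creep=-3) breaks Creep's dependence on Temp. With Creep=-3 fixed, Fatigue across the units is 15, 1, 7, 5, 19, mean 9.4.
E[Fatigue|Creep=-3] averages over only the 4 units with Creep=-3 (Temp = 5, 1, 0, 7): Fatigue = 15, 7, 5, 19, mean 11.5.
Difference = 9.4 − 11.5 = -2.1.

-2.1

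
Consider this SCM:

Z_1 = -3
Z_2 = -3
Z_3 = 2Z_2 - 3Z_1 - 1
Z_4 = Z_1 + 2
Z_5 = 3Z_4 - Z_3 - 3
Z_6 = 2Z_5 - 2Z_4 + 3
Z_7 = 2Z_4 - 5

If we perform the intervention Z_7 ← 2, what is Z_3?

2

Intervening sets Z_7 = 2 and removes its equation (Z_7 = 2Z_4 - 5).
Z_3 is not downstream of the intervention, so its value is determined by the original equations.
Z_3 = 2Z_2 - 3Z_1 - 1  [with Z_2=-3, Z_1=-3]  = 2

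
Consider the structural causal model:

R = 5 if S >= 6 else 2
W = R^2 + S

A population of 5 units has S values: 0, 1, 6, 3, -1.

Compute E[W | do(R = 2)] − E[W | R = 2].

The intervention sets R=2 in all 5 units regardless of S. Recomputing W per unit gives 4, 5, 10, 7, 3; average 5.8.
Conditioning on R=2 selects the 4 unit(s) with S ∈ {0, 1, 3, -1}. Their W values: 4, 5, 7, 3. Mean = 4.75.
Difference = 5.8 − 4.75 = 1.05.

1.05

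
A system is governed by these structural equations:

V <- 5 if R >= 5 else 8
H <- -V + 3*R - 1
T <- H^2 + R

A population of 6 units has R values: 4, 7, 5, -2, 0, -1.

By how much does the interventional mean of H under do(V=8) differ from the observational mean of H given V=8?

5.75

Under do(V=8), V's equation is replaced by V=8 for every unit. Per-unit H: 3, 12, 6, -15, -9, -12. Mean = -2.5.
Observing V=8 restricts to units where V's equation naturally yields 8: R ∈ {4, -2, 0, -1}. In that subpopulation H = 3, -15, -9, -12, mean -8.25.
Difference = -2.5 − (-8.25) = 5.75.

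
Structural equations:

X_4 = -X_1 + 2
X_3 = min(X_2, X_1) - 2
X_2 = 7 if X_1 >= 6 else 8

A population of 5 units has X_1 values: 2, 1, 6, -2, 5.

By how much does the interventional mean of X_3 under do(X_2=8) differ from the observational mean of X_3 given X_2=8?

The intervention sets X_2=8 in all 5 units regardless of X_1. Recomputing X_3 per unit gives 0, -1, 4, -4, 3; average 0.4.
Conditioning on X_2=8 selects the 4 unit(s) with X_1 ∈ {2, 1, -2, 5}. Their X_3 values: 0, -1, -4, 3. Mean = -0.5.
Difference = 0.4 − (-0.5) = 0.9.

0.9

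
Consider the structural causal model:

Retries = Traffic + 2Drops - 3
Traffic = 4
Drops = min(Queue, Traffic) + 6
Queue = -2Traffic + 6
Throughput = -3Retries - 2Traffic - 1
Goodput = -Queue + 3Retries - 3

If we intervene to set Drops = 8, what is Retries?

17

The intervention breaks the incoming arrows to Drops: Drops = min(Queue, Traffic) + 6 no longer applies, and Drops = 8.
Retries = Traffic + 2Drops - 3  [with Traffic=4, Drops=8]  = 17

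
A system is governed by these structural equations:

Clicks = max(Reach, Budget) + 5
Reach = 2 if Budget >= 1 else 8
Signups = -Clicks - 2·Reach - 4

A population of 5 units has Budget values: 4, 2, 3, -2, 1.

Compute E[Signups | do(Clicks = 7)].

-17.4

Under do(Clicks=7), Clicks's equation is replaced by Clicks=7 for every unit. Per-unit Signups: -15, -15, -15, -27, -15. Mean = -17.4.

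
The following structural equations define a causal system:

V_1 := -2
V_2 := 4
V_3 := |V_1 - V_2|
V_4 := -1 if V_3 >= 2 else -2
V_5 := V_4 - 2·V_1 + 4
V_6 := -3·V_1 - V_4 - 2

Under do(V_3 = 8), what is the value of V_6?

The intervention breaks the incoming arrows to V_3: V_3 := |V_1 - V_2| no longer applies, and V_3 = 8.
V_4 = -1 if V_3 >= 2 else -2  [with V_3=8]  = -1
V_6 = -3·V_1 - V_4 - 2  [with V_1=-2, V_4=-1]  = 5

5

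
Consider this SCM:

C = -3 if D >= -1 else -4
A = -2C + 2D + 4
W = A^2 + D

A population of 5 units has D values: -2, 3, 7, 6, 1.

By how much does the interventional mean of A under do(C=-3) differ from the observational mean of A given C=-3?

-2.5

The intervention sets C=-3 in all 5 units regardless of D. Recomputing A per unit gives 6, 16, 24, 22, 12; average 16.
Observing C=-3 restricts to units where C's equation naturally yields -3: D ∈ {3, 7, 6, 1}. In that subpopulation A = 16, 24, 22, 12, mean 18.5.
Difference = 16 − 18.5 = -2.5.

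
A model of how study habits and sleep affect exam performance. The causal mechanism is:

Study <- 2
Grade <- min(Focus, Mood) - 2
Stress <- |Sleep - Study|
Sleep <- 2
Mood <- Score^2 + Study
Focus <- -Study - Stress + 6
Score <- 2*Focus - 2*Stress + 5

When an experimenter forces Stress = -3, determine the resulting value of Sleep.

Under do(Stress=-3), the mechanism Stress <- |Sleep - Study| is discarded; Stress is fixed at -3.
Since Sleep is not a descendant of the intervened variable, it is unaffected.

2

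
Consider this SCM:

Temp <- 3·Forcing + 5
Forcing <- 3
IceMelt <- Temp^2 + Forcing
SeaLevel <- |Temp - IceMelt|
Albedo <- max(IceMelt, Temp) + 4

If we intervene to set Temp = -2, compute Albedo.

Under do(Temp=-2), the mechanism Temp <- 3·Forcing + 5 is discarded; Temp is fixed at -2.
IceMelt = Temp^2 + Forcing  [with Temp=-2, Forcing=3]  = 7
Albedo = max(IceMelt, Temp) + 4  [with IceMelt=7, Temp=-2]  = 11

11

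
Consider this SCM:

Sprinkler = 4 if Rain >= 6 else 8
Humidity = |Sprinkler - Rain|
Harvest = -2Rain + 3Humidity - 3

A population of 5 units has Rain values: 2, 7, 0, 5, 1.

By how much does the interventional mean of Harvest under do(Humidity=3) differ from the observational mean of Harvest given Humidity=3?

The intervention sets Humidity=3 in all 5 units regardless of Rain. Recomputing Harvest per unit gives 2, -8, 6, -4, 4; average 0.
E[Harvest|Humidity=3] averages over only the 2 units with Humidity=3 (Rain = 7, 5): Harvest = -8, -4, mean -6.
Difference = 0 − (-6) = 6.

6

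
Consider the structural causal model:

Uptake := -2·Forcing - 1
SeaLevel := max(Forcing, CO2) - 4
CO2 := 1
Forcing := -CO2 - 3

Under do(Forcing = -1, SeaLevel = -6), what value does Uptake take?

Setting Forcing = -1, SeaLevel = -6 by intervention discards those variables' equations.
Uptake = -2·Forcing - 1  [with Forcing=-1]  = 1

1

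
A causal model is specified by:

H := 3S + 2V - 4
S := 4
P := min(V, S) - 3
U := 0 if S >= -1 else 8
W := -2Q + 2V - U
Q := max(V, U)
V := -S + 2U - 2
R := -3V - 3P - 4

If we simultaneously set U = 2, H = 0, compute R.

The joint intervention fixes U = 2, H = 0, removing each variable's own equation.
V = -S + 2U - 2  [with S=4, U=2]  = -2
P = min(V, S) - 3  [with V=-2, S=4]  = -5
R = -3V - 3P - 4  [with V=-2, P=-5]  = 17

17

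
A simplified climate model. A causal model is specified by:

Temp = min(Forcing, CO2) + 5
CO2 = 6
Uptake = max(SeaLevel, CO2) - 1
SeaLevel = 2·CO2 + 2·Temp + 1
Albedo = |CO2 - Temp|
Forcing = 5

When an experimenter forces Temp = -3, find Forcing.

Under do(Temp=-3), the mechanism Temp = min(Forcing, CO2) + 5 is discarded; Temp is fixed at -3.
Since Forcing is not a descendant of the intervened variable, it is unaffected.

5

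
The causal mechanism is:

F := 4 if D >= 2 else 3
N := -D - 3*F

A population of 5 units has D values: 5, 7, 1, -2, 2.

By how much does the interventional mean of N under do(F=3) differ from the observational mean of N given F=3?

-3.1

The intervention sets F=3 in all 5 units regardless of D. Recomputing N per unit gives -14, -16, -10, -7, -11; average -11.6.
E[N|F=3] averages over only the 2 units with F=3 (D = 1, -2): N = -10, -7, mean -8.5.
Difference = -11.6 − (-8.5) = -3.1.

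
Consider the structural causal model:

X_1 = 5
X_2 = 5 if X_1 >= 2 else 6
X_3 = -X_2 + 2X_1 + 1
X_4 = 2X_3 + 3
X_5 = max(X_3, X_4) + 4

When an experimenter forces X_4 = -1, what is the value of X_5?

10

Intervening sets X_4 = -1 and removes its equation (X_4 = 2X_3 + 3).
X_2 = 5 if X_1 >= 2 else 6  [with X_1=5]  = 5
X_3 = -X_2 + 2X_1 + 1  [with X_2=5, X_1=5]  = 6
X_5 = max(X_3, X_4) + 4  [with X_3=6, X_4=-1]  = 10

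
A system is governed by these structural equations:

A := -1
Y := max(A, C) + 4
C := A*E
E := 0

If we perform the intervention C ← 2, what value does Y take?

6

The intervention breaks the incoming arrows to C: C := A*E no longer applies, and C = 2.
Y = max(A, C) + 4  [with A=-1, C=2]  = 6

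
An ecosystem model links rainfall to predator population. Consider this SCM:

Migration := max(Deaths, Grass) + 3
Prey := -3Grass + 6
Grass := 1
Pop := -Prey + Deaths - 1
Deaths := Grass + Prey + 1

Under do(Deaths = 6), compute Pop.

do(Deaths=6) replaces the equation Deaths := Grass + Prey + 1 with the constant Deaths = 6.
Prey = -3Grass + 6  [with Grass=1]  = 3
Pop = -Prey + Deaths - 1  [with Prey=3, Deaths=6]  = 2

2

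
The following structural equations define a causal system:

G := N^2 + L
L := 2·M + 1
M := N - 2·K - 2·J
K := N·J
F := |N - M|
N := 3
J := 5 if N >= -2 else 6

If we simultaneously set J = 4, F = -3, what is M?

-29

Under do(J = 4, F = -3), each intervened variable's structural equation is replaced by its fixed value.
K = N·J  [with N=3, J=4]  = 12
M = N - 2·K - 2·J  [with N=3, K=12, J=4]  = -29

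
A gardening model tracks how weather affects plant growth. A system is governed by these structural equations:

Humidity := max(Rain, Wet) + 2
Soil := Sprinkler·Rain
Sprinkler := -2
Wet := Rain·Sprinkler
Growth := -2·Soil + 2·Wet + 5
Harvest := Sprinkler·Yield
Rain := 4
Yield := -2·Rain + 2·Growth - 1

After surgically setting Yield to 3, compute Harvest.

-6

do(Yield=3) replaces the equation Yield := -2·Rain + 2·Growth - 1 with the constant Yield = 3.
Harvest = Sprinkler·Yield  [with Sprinkler=-2, Yield=3]  = -6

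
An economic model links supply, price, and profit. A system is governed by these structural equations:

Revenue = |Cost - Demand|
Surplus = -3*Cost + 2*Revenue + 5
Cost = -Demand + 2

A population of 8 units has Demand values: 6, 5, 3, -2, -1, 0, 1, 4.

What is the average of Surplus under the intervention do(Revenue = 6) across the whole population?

17

Under do(Revenue=6), Revenue's equation is replaced by Revenue=6 for every unit. Per-unit Surplus: 29, 26, 20, 5, 8, 11, 14, 23. Mean = 17.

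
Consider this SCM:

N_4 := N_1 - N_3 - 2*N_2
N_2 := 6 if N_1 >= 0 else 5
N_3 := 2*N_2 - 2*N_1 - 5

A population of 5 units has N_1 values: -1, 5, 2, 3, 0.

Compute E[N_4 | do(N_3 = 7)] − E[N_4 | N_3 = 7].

1.7

The intervention sets N_3=7 in all 5 units regardless of N_1. Recomputing N_4 per unit gives -18, -14, -17, -16, -19; average -16.8.
E[N_4|N_3=7] averages over only the 2 units with N_3=7 (N_1 = -1, 0): N_4 = -18, -19, mean -18.5.
Difference = -16.8 − (-18.5) = 1.7.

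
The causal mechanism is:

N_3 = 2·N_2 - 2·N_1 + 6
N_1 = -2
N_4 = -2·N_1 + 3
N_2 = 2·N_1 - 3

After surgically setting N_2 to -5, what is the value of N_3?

0

The intervention breaks the incoming arrows to N_2: N_2 = 2·N_1 - 3 no longer applies, and N_2 = -5.
N_3 = 2·N_2 - 2·N_1 + 6  [with N_2=-5, N_1=-2]  = 0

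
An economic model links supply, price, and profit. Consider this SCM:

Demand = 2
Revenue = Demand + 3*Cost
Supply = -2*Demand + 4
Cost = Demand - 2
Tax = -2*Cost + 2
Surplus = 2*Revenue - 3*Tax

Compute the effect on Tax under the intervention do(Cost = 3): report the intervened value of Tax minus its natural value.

do(Cost=3) replaces the equation Cost = Demand - 2 with the constant Cost = 3.
Tax = -2*Cost + 2  [with Cost=3]  = -4
Without intervention: Cost = Demand - 2  [with Demand=2]  = 0; Tax = -2*Cost + 2  [with Cost=0]  = 2.
Change = -4 − 2 = -6.

-6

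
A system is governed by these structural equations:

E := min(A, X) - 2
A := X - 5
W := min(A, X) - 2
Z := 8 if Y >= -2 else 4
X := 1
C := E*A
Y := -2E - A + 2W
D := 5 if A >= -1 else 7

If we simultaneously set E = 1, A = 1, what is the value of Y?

The joint intervention fixes E = 1, A = 1, removing each variable's own equation.
W = min(A, X) - 2  [with A=1, X=1]  = -1
Y = -2E - A + 2W  [with E=1, A=1, W=-1]  = -5

-5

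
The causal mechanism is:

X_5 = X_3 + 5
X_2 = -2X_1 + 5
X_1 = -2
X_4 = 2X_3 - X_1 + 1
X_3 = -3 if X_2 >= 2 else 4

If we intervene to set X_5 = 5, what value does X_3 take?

-3

do(X_5=5) replaces the equation X_5 = X_3 + 5 with the constant X_5 = 5.
X_3 is not downstream of the intervention, so its value is determined by the original equations.
X_2 = -2X_1 + 5  [with X_1=-2]  = 9
X_3 = -3 if X_2 >= 2 else 4  [with X_2=9]  = -3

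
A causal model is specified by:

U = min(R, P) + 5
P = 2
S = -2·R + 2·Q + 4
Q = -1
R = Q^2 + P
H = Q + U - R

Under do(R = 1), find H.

do(R=1) replaces the equation R = Q^2 + P with the constant R = 1.
U = min(R, P) + 5  [with R=1, P=2]  = 6
H = Q + U - R  [with Q=-1, U=6, R=1]  = 4

4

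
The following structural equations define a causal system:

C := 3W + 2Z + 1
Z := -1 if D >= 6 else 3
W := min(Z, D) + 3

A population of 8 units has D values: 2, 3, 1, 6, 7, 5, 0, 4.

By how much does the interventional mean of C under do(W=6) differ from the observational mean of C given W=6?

-2

The intervention sets W=6 in all 8 units regardless of D. Recomputing C per unit gives 25, 25, 25, 17, 17, 25, 25, 25; average 23.
Conditioning on W=6 selects the 3 unit(s) with D ∈ {3, 5, 4}. Their C values: 25, 25, 25. Mean = 25.
Difference = 23 − 25 = -2.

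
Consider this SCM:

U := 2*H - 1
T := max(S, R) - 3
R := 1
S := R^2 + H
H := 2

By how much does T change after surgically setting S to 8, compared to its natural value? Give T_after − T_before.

5

The intervention breaks the incoming arrows to S: S := R^2 + H no longer applies, and S = 8.
T = max(S, R) - 3  [with S=8, R=1]  = 5
Without intervention: S = R^2 + H  [with R=1, H=2]  = 3; T = max(S, R) - 3  [with S=3, R=1]  = 0.
Change = 5 − 0 = 5.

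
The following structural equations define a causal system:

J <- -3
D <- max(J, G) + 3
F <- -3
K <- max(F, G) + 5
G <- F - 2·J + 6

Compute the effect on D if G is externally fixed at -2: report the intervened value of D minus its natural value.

-11

The intervention breaks the incoming arrows to G: G <- F - 2·J + 6 no longer applies, and G = -2.
D = max(J, G) + 3  [with J=-3, G=-2]  = 1
Without intervention: G = F - 2·J + 6  [with F=-3, J=-3]  = 9; D = max(J, G) + 3  [with J=-3, G=9]  = 12.
Change = 1 − 12 = -11.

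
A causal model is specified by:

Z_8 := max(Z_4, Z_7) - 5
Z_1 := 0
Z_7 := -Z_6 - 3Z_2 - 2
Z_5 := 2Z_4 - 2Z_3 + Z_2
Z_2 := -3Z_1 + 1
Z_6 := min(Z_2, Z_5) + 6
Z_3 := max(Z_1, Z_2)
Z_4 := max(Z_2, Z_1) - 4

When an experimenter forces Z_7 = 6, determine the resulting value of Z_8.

do(Z_7=6) replaces the equation Z_7 := -Z_6 - 3Z_2 - 2 with the constant Z_7 = 6.
Z_2 = -3Z_1 + 1  [with Z_1=0]  = 1
Z_4 = max(Z_2, Z_1) - 4  [with Z_2=1, Z_1=0]  = -3
Z_8 = max(Z_4, Z_7) - 5  [with Z_4=-3, Z_7=6]  = 1

1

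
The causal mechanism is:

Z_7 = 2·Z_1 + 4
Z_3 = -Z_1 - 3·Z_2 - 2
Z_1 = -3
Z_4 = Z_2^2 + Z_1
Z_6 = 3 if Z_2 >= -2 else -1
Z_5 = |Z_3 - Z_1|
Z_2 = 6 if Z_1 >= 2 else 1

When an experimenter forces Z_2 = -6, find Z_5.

22

do(Z_2=-6) replaces the equation Z_2 = 6 if Z_1 >= 2 else 1 with the constant Z_2 = -6.
Z_3 = -Z_1 - 3·Z_2 - 2  [with Z_1=-3, Z_2=-6]  = 19
Z_5 = |Z_3 - Z_1|  [with Z_3=19, Z_1=-3]  = 22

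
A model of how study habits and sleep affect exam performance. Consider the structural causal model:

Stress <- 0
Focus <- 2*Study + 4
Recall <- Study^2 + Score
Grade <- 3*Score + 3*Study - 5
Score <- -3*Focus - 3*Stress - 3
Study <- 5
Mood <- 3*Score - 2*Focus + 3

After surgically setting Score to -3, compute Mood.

-34

Intervening sets Score = -3 and removes its equation (Score <- -3*Focus - 3*Stress - 3).
Focus = 2*Study + 4  [with Study=5]  = 14
Mood = 3*Score - 2*Focus + 3  [with Score=-3, Focus=14]  = -34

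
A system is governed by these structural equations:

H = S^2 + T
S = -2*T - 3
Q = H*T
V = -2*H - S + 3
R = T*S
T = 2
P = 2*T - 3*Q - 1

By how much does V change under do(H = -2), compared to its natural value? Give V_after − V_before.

Intervening sets H = -2 and removes its equation (H = S^2 + T).
S = -2*T - 3  [with T=2]  = -7
V = -2*H - S + 3  [with H=-2, S=-7]  = 14
Without intervention: S = -2*T - 3  [with T=2]  = -7; H = S^2 + T  [with S=-7, T=2]  = 51; V = -2*H - S + 3  [with H=51, S=-7]  = -92.
Change = 14 − (-92) = 106.

106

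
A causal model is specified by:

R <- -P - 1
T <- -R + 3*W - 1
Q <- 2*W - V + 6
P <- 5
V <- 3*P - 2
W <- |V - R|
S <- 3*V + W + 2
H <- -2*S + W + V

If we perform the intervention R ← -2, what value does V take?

The intervention breaks the incoming arrows to R: R <- -P - 1 no longer applies, and R = -2.
Since V is not a descendant of the intervened variable, it is unaffected.
V = 3*P - 2  [with P=5]  = 13

13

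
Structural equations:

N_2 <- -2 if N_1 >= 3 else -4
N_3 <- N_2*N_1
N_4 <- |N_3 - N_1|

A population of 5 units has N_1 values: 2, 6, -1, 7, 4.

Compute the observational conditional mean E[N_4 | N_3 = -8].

11

Observing N_3=-8 restricts to units where N_3's equation naturally yields -8: N_1 ∈ {2, 4}. In that subpopulation N_4 = 10, 12, mean 11.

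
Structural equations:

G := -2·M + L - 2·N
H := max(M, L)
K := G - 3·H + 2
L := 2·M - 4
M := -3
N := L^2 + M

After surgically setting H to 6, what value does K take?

-214

The intervention breaks the incoming arrows to H: H := max(M, L) no longer applies, and H = 6.
L = 2·M - 4  [with M=-3]  = -10
N = L^2 + M  [with L=-10, M=-3]  = 97
G = -2·M + L - 2·N  [with M=-3, L=-10, N=97]  = -198
K = G - 3·H + 2  [with G=-198, H=6]  = -214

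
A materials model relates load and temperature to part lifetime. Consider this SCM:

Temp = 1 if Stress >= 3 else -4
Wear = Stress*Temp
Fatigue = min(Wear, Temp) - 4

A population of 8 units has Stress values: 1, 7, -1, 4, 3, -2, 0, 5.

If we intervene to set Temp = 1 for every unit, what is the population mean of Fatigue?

-3.75

Under do(Temp=1), Temp's equation is replaced by Temp=1 for every unit. Per-unit Fatigue: -3, -3, -5, -3, -3, -6, -4, -3. Mean = -3.75.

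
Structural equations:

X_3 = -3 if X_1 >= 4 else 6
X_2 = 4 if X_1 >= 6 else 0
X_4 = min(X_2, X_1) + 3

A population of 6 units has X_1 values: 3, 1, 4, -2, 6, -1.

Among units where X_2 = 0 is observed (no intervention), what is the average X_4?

E[X_4|X_2=0] averages over only the 5 units with X_2=0 (X_1 = 3, 1, 4, -2, -1): X_4 = 3, 3, 3, 1, 2, mean 2.4.

2.4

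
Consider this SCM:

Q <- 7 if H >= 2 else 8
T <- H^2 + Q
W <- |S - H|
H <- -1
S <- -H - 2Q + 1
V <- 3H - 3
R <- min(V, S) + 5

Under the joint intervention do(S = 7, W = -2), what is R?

-1

Setting S = 7, W = -2 by intervention discards those variables' equations.
V = 3H - 3  [with H=-1]  = -6
R = min(V, S) + 5  [with V=-6, S=7]  = -1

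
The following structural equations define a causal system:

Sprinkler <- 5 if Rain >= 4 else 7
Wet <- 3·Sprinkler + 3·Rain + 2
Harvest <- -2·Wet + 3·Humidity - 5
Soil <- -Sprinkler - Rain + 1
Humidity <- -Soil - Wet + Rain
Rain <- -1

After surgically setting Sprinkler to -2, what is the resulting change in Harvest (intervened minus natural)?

Under do(Sprinkler=-2), the mechanism Sprinkler <- 5 if Rain >= 4 else 7 is discarded; Sprinkler is fixed at -2.
Soil = -Sprinkler - Rain + 1  [with Sprinkler=-2, Rain=-1]  = 4
Wet = 3·Sprinkler + 3·Rain + 2  [with Sprinkler=-2, Rain=-1]  = -7
Humidity = -Soil - Wet + Rain  [with Soil=4, Wet=-7, Rain=-1]  = 2
Harvest = -2·Wet + 3·Humidity - 5  [with Wet=-7, Humidity=2]  = 15
Without intervention: Sprinkler = 5 if Rain >= 4 else 7  [with Rain=-1]  = 7; Soil = -Sprinkler - Rain + 1  [with Sprinkler=7, Rain=-1]  = -5; Wet = 3·Sprinkler + 3·Rain + 2  [with Sprinkler=7, Rain=-1]  = 20; Humidity = -Soil - Wet + Rain  [with Soil=-5, Wet=20, Rain=-1]  = -16; Harvest = -2·Wet + 3·Humidity - 5  [with Wet=20, Humidity=-16]  = -93.
Change = 15 − (-93) = 108.

108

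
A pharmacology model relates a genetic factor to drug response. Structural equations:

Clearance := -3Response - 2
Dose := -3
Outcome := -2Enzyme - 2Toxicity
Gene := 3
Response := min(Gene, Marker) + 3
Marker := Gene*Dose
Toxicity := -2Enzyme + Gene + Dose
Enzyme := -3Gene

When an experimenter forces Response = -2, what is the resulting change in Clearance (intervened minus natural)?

Under do(Response=-2), the mechanism Response := min(Gene, Marker) + 3 is discarded; Response is fixed at -2.
Clearance = -3Response - 2  [with Response=-2]  = 4
Without intervention: Marker = Gene*Dose  [with Gene=3, Dose=-3]  = -9; Response = min(Gene, Marker) + 3  [with Gene=3, Marker=-9]  = -6; Clearance = -3Response - 2  [with Response=-6]  = 16.
Change = 4 − 16 = -12.

-12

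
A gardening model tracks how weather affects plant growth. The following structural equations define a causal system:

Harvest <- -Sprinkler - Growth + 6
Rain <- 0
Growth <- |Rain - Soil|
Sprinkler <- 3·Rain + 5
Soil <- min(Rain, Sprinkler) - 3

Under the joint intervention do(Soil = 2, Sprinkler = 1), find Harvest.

Setting Soil = 2, Sprinkler = 1 by intervention discards those variables' equations.
Growth = |Rain - Soil|  [with Rain=0, Soil=2]  = 2
Harvest = -Sprinkler - Growth + 6  [with Sprinkler=1, Growth=2]  = 3

3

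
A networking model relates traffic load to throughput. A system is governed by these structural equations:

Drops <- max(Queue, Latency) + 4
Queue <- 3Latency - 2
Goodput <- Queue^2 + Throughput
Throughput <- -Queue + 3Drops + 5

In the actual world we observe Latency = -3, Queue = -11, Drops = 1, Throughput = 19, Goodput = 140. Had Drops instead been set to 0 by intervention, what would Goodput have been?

do(Drops=0) replaces the equation Drops <- max(Queue, Latency) + 4 with the constant Drops = 0.
Queue = 3Latency - 2  [with Latency=-3]  = -11
Throughput = -Queue + 3Drops + 5  [with Queue=-11, Drops=0]  = 16
Goodput = Queue^2 + Throughput  [with Queue=-11, Throughput=16]  = 137

137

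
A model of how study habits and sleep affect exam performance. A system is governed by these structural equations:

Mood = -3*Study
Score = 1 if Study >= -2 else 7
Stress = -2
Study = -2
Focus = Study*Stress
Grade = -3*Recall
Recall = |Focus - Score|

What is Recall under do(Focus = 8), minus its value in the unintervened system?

The intervention breaks the incoming arrows to Focus: Focus = Study*Stress no longer applies, and Focus = 8.
Score = 1 if Study >= -2 else 7  [with Study=-2]  = 1
Recall = |Focus - Score|  [with Focus=8, Score=1]  = 7
Without intervention: Focus = Study*Stress  [with Study=-2, Stress=-2]  = 4; Score = 1 if Study >= -2 else 7  [with Study=-2]  = 1; Recall = |Focus - Score|  [with Focus=4, Score=1]  = 3.
Change = 7 − 3 = 4.

4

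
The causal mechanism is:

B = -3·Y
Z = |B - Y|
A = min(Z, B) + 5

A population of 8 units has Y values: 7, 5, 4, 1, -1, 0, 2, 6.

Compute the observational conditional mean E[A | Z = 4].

5

Observing Z=4 restricts to units where Z's equation naturally yields 4: Y ∈ {1, -1}. In that subpopulation A = 2, 8, mean 5.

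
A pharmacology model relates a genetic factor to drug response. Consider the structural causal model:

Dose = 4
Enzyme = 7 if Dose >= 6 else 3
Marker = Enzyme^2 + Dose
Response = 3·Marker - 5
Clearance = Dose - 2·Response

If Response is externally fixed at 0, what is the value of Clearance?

Intervening sets Response = 0 and removes its equation (Response = 3·Marker - 5).
Clearance = Dose - 2·Response  [with Dose=4, Response=0]  = 4

4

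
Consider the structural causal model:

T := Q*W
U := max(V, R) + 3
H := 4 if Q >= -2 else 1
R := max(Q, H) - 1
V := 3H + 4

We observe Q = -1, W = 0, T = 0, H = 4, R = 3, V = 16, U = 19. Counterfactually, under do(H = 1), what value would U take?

10

The intervention breaks the incoming arrows to H: H := 4 if Q >= -2 else 1 no longer applies, and H = 1.
R = max(Q, H) - 1  [with Q=-1, H=1]  = 0
V = 3H + 4  [with H=1]  = 7
U = max(V, R) + 3  [with V=7, R=0]  = 10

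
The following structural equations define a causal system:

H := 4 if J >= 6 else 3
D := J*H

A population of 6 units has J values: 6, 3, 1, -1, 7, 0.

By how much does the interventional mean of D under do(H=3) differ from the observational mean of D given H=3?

5.75

The intervention sets H=3 in all 6 units regardless of J. Recomputing D per unit gives 18, 9, 3, -3, 21, 0; average 8.
E[D|H=3] averages over only the 4 units with H=3 (J = 3, 1, -1, 0): D = 9, 3, -3, 0, mean 2.25.
Difference = 8 − 2.25 = 5.75.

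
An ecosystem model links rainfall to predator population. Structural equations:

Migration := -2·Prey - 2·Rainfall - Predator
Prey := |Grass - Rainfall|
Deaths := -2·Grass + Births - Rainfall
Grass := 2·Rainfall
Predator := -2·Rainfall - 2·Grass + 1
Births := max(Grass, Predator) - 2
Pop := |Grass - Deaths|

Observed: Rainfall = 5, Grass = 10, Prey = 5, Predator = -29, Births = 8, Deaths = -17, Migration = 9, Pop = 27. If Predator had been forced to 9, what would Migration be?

The intervention breaks the incoming arrows to Predator: Predator := -2·Rainfall - 2·Grass + 1 no longer applies, and Predator = 9.
Grass = 2·Rainfall  [with Rainfall=5]  = 10
Prey = |Grass - Rainfall|  [with Grass=10, Rainfall=5]  = 5
Migration = -2·Prey - 2·Rainfall - Predator  [with Prey=5, Rainfall=5, Predator=9]  = -29

-29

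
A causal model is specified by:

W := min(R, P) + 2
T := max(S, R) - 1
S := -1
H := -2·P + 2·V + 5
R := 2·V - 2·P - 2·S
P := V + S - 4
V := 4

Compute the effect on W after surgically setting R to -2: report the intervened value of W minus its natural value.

-1

The intervention breaks the incoming arrows to R: R := 2·V - 2·P - 2·S no longer applies, and R = -2.
P = V + S - 4  [with V=4, S=-1]  = -1
W = min(R, P) + 2  [with R=-2, P=-1]  = 0
Without intervention: P = V + S - 4  [with V=4, S=-1]  = -1; R = 2·V - 2·P - 2·S  [with V=4, P=-1, S=-1]  = 12; W = min(R, P) + 2  [with R=12, P=-1]  = 1.
Change = 0 − 1 = -1.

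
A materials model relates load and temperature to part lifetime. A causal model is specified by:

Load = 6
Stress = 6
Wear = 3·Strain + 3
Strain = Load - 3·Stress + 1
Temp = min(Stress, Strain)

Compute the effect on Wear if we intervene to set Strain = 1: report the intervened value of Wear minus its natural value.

36

do(Strain=1) replaces the equation Strain = Load - 3·Stress + 1 with the constant Strain = 1.
Wear = 3·Strain + 3  [with Strain=1]  = 6
Without intervention: Strain = Load - 3·Stress + 1  [with Load=6, Stress=6]  = -11; Wear = 3·Strain + 3  [with Strain=-11]  = -30.
Change = 6 − (-30) = 36.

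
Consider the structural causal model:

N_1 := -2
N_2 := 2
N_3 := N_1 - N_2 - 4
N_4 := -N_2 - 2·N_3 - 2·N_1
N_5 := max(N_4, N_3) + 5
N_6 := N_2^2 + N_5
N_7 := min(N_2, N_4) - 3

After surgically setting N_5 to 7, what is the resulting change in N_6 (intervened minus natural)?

-16

The intervention breaks the incoming arrows to N_5: N_5 := max(N_4, N_3) + 5 no longer applies, and N_5 = 7.
N_6 = N_2^2 + N_5  [with N_2=2, N_5=7]  = 11
Without intervention: N_3 = N_1 - N_2 - 4  [with N_1=-2, N_2=2]  = -8; N_4 = -N_2 - 2·N_3 - 2·N_1  [with N_2=2, N_3=-8, N_1=-2]  = 18; N_5 = max(N_4, N_3) + 5  [with N_4=18, N_3=-8]  = 23; N_6 = N_2^2 + N_5  [with N_2=2, N_5=23]  = 27.
Change = 11 − 27 = -16.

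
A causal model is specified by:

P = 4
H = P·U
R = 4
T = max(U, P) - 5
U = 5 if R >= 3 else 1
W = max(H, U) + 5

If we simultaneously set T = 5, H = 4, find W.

Setting T = 5, H = 4 by intervention discards those variables' equations.
U = 5 if R >= 3 else 1  [with R=4]  = 5
W = max(H, U) + 5  [with H=4, U=5]  = 10

10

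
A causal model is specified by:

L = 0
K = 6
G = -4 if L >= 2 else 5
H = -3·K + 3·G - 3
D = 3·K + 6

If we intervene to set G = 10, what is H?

9

The intervention breaks the incoming arrows to G: G = -4 if L >= 2 else 5 no longer applies, and G = 10.
H = -3·K + 3·G - 3  [with K=6, G=10]  = 9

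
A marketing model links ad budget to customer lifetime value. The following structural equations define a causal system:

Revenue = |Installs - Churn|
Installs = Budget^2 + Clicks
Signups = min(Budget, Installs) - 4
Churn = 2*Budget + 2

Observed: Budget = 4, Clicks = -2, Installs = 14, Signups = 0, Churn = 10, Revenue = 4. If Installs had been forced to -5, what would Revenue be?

The intervention breaks the incoming arrows to Installs: Installs = Budget^2 + Clicks no longer applies, and Installs = -5.
Churn = 2*Budget + 2  [with Budget=4]  = 10
Revenue = |Installs - Churn|  [with Installs=-5, Churn=10]  = 15

15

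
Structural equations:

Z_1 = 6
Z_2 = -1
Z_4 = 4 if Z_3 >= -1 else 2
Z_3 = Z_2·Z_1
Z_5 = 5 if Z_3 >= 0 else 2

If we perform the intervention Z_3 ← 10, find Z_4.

The intervention breaks the incoming arrows to Z_3: Z_3 = Z_2·Z_1 no longer applies, and Z_3 = 10.
Z_4 = 4 if Z_3 >= -1 else 2  [with Z_3=10]  = 4

4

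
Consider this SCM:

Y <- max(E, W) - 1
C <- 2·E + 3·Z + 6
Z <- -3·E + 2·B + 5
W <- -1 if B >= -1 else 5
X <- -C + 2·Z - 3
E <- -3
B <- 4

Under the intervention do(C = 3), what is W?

do(C=3) replaces the equation C <- 2·E + 3·Z + 6 with the constant C = 3.
No directed path runs from C to W, so W keeps its natural value.
W = -1 if B >= -1 else 5  [with B=4]  = -1

-1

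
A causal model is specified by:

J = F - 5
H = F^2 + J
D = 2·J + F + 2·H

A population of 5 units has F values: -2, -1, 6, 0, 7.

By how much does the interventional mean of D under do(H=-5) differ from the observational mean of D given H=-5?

Under do(H=-5), H's equation is replaced by H=-5 for every unit. Per-unit D: -26, -23, -2, -20, 1. Mean = -14.
E[D|H=-5] averages over only the 2 units with H=-5 (F = -1, 0): D = -23, -20, mean -21.5.
Difference = -14 − (-21.5) = 7.5.

7.5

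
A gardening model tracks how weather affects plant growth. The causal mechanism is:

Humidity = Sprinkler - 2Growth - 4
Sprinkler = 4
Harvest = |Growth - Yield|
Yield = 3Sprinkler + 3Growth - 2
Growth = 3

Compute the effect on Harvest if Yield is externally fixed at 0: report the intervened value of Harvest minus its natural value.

-13

Intervening sets Yield = 0 and removes its equation (Yield = 3Sprinkler + 3Growth - 2).
Harvest = |Growth - Yield|  [with Growth=3, Yield=0]  = 3
Without intervention: Yield = 3Sprinkler + 3Growth - 2  [with Sprinkler=4, Growth=3]  = 19; Harvest = |Growth - Yield|  [with Growth=3, Yield=19]  = 16.
Change = 3 − 16 = -13.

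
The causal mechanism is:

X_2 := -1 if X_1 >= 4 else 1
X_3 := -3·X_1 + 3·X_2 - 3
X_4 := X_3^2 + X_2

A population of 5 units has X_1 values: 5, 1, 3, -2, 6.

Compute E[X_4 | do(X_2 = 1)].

The intervention sets X_2=1 in all 5 units regardless of X_1. Recomputing X_4 per unit gives 226, 10, 82, 37, 325; average 136.

136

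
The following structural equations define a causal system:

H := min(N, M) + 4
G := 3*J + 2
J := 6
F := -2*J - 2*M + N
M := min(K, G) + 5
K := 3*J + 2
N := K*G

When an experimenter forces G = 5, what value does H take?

14

Under do(G=5), the mechanism G := 3*J + 2 is discarded; G is fixed at 5.
K = 3*J + 2  [with J=6]  = 20
M = min(K, G) + 5  [with K=20, G=5]  = 10
N = K*G  [with K=20, G=5]  = 100
H = min(N, M) + 4  [with N=100, M=10]  = 14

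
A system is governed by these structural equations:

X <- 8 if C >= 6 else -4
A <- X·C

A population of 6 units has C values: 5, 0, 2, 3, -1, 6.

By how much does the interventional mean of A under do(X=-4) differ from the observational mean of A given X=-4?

-2.8

Under do(X=-4), X's equation is replaced by X=-4 for every unit. Per-unit A: -20, 0, -8, -12, 4, -24. Mean = -10.
Observing X=-4 restricts to units where X's equation naturally yields -4: C ∈ {5, 0, 2, 3, -1}. In that subpopulation A = -20, 0, -8, -12, 4, mean -7.2.
Difference = -10 − (-7.2) = -2.8.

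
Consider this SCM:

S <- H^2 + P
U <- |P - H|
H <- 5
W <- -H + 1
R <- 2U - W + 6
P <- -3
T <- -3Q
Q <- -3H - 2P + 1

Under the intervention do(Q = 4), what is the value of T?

The intervention breaks the incoming arrows to Q: Q <- -3H - 2P + 1 no longer applies, and Q = 4.
T = -3Q  [with Q=4]  = -12

-12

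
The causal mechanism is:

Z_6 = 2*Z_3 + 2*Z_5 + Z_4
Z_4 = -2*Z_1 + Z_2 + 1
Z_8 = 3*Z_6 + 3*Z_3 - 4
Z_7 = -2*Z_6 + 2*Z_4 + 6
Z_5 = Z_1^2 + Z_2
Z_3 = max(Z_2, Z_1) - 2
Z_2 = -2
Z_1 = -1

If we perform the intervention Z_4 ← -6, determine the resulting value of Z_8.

-55

do(Z_4=-6) replaces the equation Z_4 = -2*Z_1 + Z_2 + 1 with the constant Z_4 = -6.
Z_3 = max(Z_2, Z_1) - 2  [with Z_2=-2, Z_1=-1]  = -3
Z_5 = Z_1^2 + Z_2  [with Z_1=-1, Z_2=-2]  = -1
Z_6 = 2*Z_3 + 2*Z_5 + Z_4  [with Z_3=-3, Z_5=-1, Z_4=-6]  = -14
Z_8 = 3*Z_6 + 3*Z_3 - 4  [with Z_6=-14, Z_3=-3]  = -55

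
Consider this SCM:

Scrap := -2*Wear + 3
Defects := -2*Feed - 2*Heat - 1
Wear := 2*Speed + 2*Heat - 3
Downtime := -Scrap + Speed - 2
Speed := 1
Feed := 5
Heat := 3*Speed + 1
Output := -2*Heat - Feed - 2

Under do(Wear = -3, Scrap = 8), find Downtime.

Under do(Wear = -3, Scrap = 8), each intervened variable's structural equation is replaced by its fixed value.
Downtime = -Scrap + Speed - 2  [with Scrap=8, Speed=1]  = -9

-9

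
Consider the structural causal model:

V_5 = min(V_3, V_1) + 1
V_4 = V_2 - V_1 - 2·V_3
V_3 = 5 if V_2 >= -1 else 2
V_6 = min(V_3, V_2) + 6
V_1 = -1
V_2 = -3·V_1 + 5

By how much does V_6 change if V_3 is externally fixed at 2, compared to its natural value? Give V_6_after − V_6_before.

-3

The intervention breaks the incoming arrows to V_3: V_3 = 5 if V_2 >= -1 else 2 no longer applies, and V_3 = 2.
V_2 = -3·V_1 + 5  [with V_1=-1]  = 8
V_6 = min(V_3, V_2) + 6  [with V_3=2, V_2=8]  = 8
Without intervention: V_2 = -3·V_1 + 5  [with V_1=-1]  = 8; V_3 = 5 if V_2 >= -1 else 2  [with V_2=8]  = 5; V_6 = min(V_3, V_2) + 6  [with V_3=5, V_2=8]  = 11.
Change = 8 − 11 = -3.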